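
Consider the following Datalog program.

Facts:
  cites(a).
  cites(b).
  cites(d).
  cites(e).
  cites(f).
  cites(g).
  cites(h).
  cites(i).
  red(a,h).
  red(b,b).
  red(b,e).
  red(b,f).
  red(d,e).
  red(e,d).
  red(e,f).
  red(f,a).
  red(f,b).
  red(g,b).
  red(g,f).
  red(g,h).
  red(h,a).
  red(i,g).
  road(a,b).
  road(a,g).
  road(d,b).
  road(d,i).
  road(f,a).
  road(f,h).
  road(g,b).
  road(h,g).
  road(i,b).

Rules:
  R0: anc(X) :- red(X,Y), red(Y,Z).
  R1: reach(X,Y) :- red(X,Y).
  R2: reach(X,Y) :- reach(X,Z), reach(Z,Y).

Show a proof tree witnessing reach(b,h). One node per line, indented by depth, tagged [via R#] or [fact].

reach(b,h)  [via R2]
  reach(b,a)  [via R2]
    reach(b,f)  [via R1]
      red(b,f)  [fact]
    reach(f,a)  [via R1]
      red(f,a)  [fact]
  reach(a,h)  [via R1]
    red(a,h)  [fact]

round 1: derive reach(a,h) via R1 from red(a,h)
round 1: derive reach(b,b) via R1 from red(b,b)
round 1: derive reach(b,e) via R1 from red(b,e)
round 1: derive reach(b,f) via R1 from red(b,f)
round 1: derive reach(d,e) via R1 from red(d,e)
round 1: derive reach(e,d) via R1 from red(e,d)
round 1: derive reach(e,f) via R1 from red(e,f)
round 1: derive reach(f,a) via R1 from red(f,a)
round 1: derive reach(f,b) via R1 from red(f,b)
round 1: derive reach(g,b) via R1 from red(g,b)
round 1: derive reach(g,f) via R1 from red(g,f)
round 1: derive reach(g,h) via R1 from red(g,h)
round 1: derive reach(h,a) via R1 from red(h,a)
round 1: derive reach(i,g) via R1 from red(i,g)
round 2: derive reach(a,a) via R2 from reach(a,h), reach(h,a)
round 2: derive reach(b,a) via R2 from reach(b,f), reach(f,a)
round 2: derive reach(b,d) via R2 from reach(b,e), reach(e,d)
round 2: derive reach(d,d) via R2 from reach(d,e), reach(e,d)
round 2: derive reach(d,f) via R2 from reach(d,e), reach(e,f)
round 2: derive reach(e,a) via R2 from reach(e,f), reach(f,a)
round 2: derive reach(e,b) via R2 from reach(e,f), reach(f,b)
round 2: derive reach(e,e) via R2 from reach(e,d), reach(d,e)
round 2: derive reach(f,e) via R2 from reach(f,b), reach(b,e)
round 2: derive reach(f,f) via R2 from reach(f,b), reach(b,f)
round 2: derive reach(f,h) via R2 from reach(f,a), reach(a,h)
round 2: derive reach(g,a) via R2 from reach(g,f), reach(f,a)
round 2: derive reach(g,e) via R2 from reach(g,b), reach(b,e)
round 2: derive reach(h,h) via R2 from reach(h,a), reach(a,h)
round 2: derive reach(i,b) via R2 from reach(i,g), reach(g,b)
round 2: derive reach(i,f) via R2 from reach(i,g), reach(g,f)
round 2: derive reach(i,h) via R2 from reach(i,g), reach(g,h)
round 3: derive reach(b,h) via R2 from reach(b,a), reach(a,h)
round 3: derive reach(d,a) via R2 from reach(d,e), reach(e,a)
round 3: derive reach(d,b) via R2 from reach(d,e), reach(e,b)
round 3: derive reach(d,h) via R2 from reach(d,f), reach(f,h)
round 3: derive reach(e,h) via R2 from reach(e,a), reach(a,h)
round 3: derive reach(f,d) via R2 from reach(f,b), reach(b,d)
round 3: derive reach(g,d) via R2 from reach(g,b), reach(b,d)
round 3: derive reach(i,a) via R2 from reach(i,b), reach(b,a)
round 3: derive reach(i,d) via R2 from reach(i,b), reach(b,d)
round 3: derive reach(i,e) via R2 from reach(i,b), reach(b,e)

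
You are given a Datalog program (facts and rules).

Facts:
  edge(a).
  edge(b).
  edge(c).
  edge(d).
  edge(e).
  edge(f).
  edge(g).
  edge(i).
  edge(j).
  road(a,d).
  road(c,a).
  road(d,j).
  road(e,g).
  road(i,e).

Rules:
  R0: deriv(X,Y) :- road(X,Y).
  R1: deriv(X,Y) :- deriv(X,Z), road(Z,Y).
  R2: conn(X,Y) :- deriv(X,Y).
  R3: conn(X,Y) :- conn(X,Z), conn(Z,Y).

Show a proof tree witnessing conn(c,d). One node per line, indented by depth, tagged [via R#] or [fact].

round 1: derive deriv(a,d) via R0 from road(a,d)
round 1: derive deriv(c,a) via R0 from road(c,a)
round 1: derive deriv(d,j) via R0 from road(d,j)
round 1: derive deriv(e,g) via R0 from road(e,g)
round 1: derive deriv(i,e) via R0 from road(i,e)
round 2: derive deriv(a,j) via R1 from deriv(a,d), road(d,j)
round 2: derive deriv(c,d) via R1 from deriv(c,a), road(a,d)
round 2: derive deriv(i,g) via R1 from deriv(i,e), road(e,g)
round 2: derive conn(a,d) via R2 from deriv(a,d)
round 2: derive conn(c,a) via R2 from deriv(c,a)
round 2: derive conn(d,j) via R2 from deriv(d,j)
round 2: derive conn(e,g) via R2 from deriv(e,g)
round 2: derive conn(i,e) via R2 from deriv(i,e)
round 3: derive deriv(c,j) via R1 from deriv(c,d), road(d,j)
round 3: derive conn(a,j) via R2 from deriv(a,j)
round 3: derive conn(c,d) via R2 from deriv(c,d)
round 3: derive conn(i,g) via R2 from deriv(i,g)
round 4: derive conn(c,j) via R2 from deriv(c,j)

conn(c,d)  [via R2]
  deriv(c,d)  [via R1]
    deriv(c,a)  [via R0]
      road(c,a)  [fact]
    road(a,d)  [fact]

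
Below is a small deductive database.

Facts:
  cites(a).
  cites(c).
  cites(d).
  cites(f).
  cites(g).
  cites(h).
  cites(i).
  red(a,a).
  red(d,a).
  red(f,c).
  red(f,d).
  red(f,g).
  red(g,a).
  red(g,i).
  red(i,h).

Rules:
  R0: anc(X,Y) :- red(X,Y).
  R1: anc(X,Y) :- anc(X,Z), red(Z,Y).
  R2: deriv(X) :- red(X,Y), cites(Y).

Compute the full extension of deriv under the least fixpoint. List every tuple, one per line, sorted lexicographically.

deriv(a)
deriv(d)
deriv(f)
deriv(g)
deriv(i)

round 1: derive deriv(a) via R2 from red(a,a), cites(a)
round 1: derive deriv(d) via R2 from red(d,a), cites(a)
round 1: derive deriv(f) via R2 from red(f,c), cites(c)
round 1: derive deriv(g) via R2 from red(g,a), cites(a)
round 1: derive deriv(i) via R2 from red(i,h), cites(h)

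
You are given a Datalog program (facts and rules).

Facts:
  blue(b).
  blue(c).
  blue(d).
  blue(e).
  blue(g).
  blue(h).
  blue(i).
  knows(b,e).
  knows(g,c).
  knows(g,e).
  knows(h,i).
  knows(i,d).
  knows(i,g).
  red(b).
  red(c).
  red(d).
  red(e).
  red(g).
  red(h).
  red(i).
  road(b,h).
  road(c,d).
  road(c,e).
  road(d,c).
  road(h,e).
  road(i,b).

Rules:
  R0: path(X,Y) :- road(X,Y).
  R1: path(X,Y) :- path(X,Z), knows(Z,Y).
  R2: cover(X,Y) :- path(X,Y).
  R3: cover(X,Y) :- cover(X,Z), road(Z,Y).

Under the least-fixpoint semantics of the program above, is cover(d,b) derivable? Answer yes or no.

no

round 1: derive path(b,h) via R0 from road(b,h)
round 1: derive path(c,d) via R0 from road(c,d)
round 1: derive path(c,e) via R0 from road(c,e)
round 1: derive path(d,c) via R0 from road(d,c)
round 1: derive path(h,e) via R0 from road(h,e)
round 1: derive path(i,b) via R0 from road(i,b)
round 2: derive path(b,i) via R1 from path(b,h), knows(h,i)
round 2: derive path(i,e) via R1 from path(i,b), knows(b,e)
round 2: derive cover(b,h) via R2 from path(b,h)
round 2: derive cover(c,d) via R2 from path(c,d)
round 2: derive cover(c,e) via R2 from path(c,e)
round 2: derive cover(d,c) via R2 from path(d,c)
round 2: derive cover(h,e) via R2 from path(h,e)
round 2: derive cover(i,b) via R2 from path(i,b)
round 3: derive path(b,d) via R1 from path(b,i), knows(i,d)
round 3: derive path(b,g) via R1 from path(b,i), knows(i,g)
round 3: derive cover(b,i) via R2 from path(b,i)
round 3: derive cover(i,e) via R2 from path(i,e)
round 3: derive cover(b,e) via R3 from cover(b,h), road(h,e)
round 3: derive cover(c,c) via R3 from cover(c,d), road(d,c)
round 3: derive cover(d,d) via R3 from cover(d,c), road(c,d)
round 3: derive cover(d,e) via R3 from cover(d,c), road(c,e)
round 3: derive cover(i,h) via R3 from cover(i,b), road(b,h)
round 4: derive path(b,c) via R1 from path(b,g), knows(g,c)
round 4: derive path(b,e) via R1 from path(b,g), knows(g,e)
round 4: derive cover(b,d) via R2 from path(b,d)
round 4: derive cover(b,g) via R2 from path(b,g)
round 4: derive cover(b,b) via R3 from cover(b,i), road(i,b)
round 5: derive cover(b,c) via R2 from path(b,c)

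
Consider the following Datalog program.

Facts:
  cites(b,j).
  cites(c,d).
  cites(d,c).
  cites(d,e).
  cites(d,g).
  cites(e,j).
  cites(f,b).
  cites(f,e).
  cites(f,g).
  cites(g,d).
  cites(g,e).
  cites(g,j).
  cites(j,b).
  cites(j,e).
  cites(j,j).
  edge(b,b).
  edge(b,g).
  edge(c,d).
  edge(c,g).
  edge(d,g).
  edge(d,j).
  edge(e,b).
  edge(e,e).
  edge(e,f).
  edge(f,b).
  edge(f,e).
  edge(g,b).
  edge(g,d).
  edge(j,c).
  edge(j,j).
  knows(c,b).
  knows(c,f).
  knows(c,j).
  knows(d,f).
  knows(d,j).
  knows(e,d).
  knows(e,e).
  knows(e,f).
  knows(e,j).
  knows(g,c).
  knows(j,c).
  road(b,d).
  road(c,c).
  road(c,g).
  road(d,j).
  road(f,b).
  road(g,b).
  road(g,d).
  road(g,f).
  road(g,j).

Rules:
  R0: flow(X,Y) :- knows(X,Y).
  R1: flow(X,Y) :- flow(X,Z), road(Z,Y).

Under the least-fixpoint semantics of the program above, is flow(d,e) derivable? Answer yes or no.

round 1: derive flow(c,b) via R0 from knows(c,b)
round 1: derive flow(c,f) via R0 from knows(c,f)
round 1: derive flow(c,j) via R0 from knows(c,j)
round 1: derive flow(d,f) via R0 from knows(d,f)
round 1: derive flow(d,j) via R0 from knows(d,j)
round 1: derive flow(e,d) via R0 from knows(e,d)
round 1: derive flow(e,e) via R0 from knows(e,e)
round 1: derive flow(e,f) via R0 from knows(e,f)
round 1: derive flow(e,j) via R0 from knows(e,j)
round 1: derive flow(g,c) via R0 from knows(g,c)
round 1: derive flow(j,c) via R0 from knows(j,c)
round 2: derive flow(c,d) via R1 from flow(c,b), road(b,d)
round 2: derive flow(d,b) via R1 from flow(d,f), road(f,b)
round 2: derive flow(e,b) via R1 from flow(e,f), road(f,b)
round 2: derive flow(g,g) via R1 from flow(g,c), road(c,g)
round 2: derive flow(j,g) via R1 from flow(j,c), road(c,g)
round 3: derive flow(d,d) via R1 from flow(d,b), road(b,d)
round 3: derive flow(g,b) via R1 from flow(g,g), road(g,b)
round 3: derive flow(g,d) via R1 from flow(g,g), road(g,d)
round 3: derive flow(g,f) via R1 from flow(g,g), road(g,f)
round 3: derive flow(g,j) via R1 from flow(g,g), road(g,j)
round 3: derive flow(j,b) via R1 from flow(j,g), road(g,b)
round 3: derive flow(j,d) via R1 from flow(j,g), road(g,d)
round 3: derive flow(j,f) via R1 from flow(j,g), road(g,f)
round 3: derive flow(j,j) via R1 from flow(j,g), road(g,j)

no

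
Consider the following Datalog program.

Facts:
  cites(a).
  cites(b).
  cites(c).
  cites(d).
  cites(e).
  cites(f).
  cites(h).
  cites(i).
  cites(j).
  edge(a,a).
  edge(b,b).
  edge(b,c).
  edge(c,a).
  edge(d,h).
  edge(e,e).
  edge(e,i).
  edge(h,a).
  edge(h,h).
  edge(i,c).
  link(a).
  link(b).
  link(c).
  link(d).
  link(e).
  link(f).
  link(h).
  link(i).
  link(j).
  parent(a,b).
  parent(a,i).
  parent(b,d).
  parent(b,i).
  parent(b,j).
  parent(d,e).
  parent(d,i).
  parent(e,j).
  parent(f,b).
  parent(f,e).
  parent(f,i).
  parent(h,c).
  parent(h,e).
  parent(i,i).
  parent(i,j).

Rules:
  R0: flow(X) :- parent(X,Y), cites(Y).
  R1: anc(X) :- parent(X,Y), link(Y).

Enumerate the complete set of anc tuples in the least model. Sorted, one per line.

anc(a)
anc(b)
anc(d)
anc(e)
anc(f)
anc(h)
anc(i)

round 1: derive anc(a) via R1 from parent(a,b), link(b)
round 1: derive anc(b) via R1 from parent(b,d), link(d)
round 1: derive anc(d) via R1 from parent(d,e), link(e)
round 1: derive anc(e) via R1 from parent(e,j), link(j)
round 1: derive anc(f) via R1 from parent(f,b), link(b)
round 1: derive anc(h) via R1 from parent(h,c), link(c)
round 1: derive anc(i) via R1 from parent(i,i), link(i)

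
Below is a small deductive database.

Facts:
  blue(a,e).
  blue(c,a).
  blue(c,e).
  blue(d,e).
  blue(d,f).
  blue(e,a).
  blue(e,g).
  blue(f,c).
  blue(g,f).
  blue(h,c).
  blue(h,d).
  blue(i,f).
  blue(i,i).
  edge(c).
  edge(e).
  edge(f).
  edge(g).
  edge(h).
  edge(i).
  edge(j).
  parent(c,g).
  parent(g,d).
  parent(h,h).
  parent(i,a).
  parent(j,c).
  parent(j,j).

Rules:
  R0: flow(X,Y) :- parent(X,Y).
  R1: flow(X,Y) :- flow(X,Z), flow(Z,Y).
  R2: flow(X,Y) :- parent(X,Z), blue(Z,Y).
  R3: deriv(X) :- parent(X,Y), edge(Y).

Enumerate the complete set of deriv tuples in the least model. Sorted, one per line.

round 1: derive deriv(c) via R3 from parent(c,g), edge(g)
round 1: derive deriv(h) via R3 from parent(h,h), edge(h)
round 1: derive deriv(j) via R3 from parent(j,c), edge(c)

deriv(c)
deriv(h)
deriv(j)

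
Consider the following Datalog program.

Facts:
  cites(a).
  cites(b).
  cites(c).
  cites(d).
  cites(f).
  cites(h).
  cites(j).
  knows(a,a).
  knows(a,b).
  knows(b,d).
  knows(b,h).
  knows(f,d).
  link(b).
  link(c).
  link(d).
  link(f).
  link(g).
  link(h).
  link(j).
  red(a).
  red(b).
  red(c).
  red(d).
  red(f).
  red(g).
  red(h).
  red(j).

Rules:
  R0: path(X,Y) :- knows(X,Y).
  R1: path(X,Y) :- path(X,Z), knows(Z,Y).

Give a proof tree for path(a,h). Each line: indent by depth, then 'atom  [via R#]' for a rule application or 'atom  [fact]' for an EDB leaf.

round 1: derive path(a,a) via R0 from knows(a,a)
round 1: derive path(a,b) via R0 from knows(a,b)
round 1: derive path(b,d) via R0 from knows(b,d)
round 1: derive path(b,h) via R0 from knows(b,h)
round 1: derive path(f,d) via R0 from knows(f,d)
round 2: derive path(a,d) via R1 from path(a,b), knows(b,d)
round 2: derive path(a,h) via R1 from path(a,b), knows(b,h)

path(a,h)  [via R1]
  path(a,b)  [via R0]
    knows(a,b)  [fact]
  knows(b,h)  [fact]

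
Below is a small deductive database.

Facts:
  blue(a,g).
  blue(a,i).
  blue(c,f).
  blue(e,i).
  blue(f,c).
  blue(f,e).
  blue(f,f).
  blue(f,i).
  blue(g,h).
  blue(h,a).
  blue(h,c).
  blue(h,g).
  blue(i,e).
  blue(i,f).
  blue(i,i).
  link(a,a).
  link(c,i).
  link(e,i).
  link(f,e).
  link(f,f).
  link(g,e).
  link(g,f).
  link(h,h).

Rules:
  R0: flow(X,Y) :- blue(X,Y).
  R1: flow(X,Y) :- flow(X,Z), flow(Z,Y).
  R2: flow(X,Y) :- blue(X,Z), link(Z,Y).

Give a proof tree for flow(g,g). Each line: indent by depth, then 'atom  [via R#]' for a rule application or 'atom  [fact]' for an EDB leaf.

flow(g,g)  [via R1]
  flow(g,h)  [via R0]
    blue(g,h)  [fact]
  flow(h,g)  [via R0]
    blue(h,g)  [fact]

round 1: derive flow(a,g) via R0 from blue(a,g)
round 1: derive flow(a,i) via R0 from blue(a,i)
round 1: derive flow(c,f) via R0 from blue(c,f)
round 1: derive flow(e,i) via R0 from blue(e,i)
round 1: derive flow(f,c) via R0 from blue(f,c)
round 1: derive flow(f,e) via R0 from blue(f,e)
round 1: derive flow(f,f) via R0 from blue(f,f)
round 1: derive flow(f,i) via R0 from blue(f,i)
round 1: derive flow(g,h) via R0 from blue(g,h)
round 1: derive flow(h,a) via R0 from blue(h,a)
round 1: derive flow(h,c) via R0 from blue(h,c)
round 1: derive flow(h,g) via R0 from blue(h,g)
round 1: derive flow(i,e) via R0 from blue(i,e)
round 1: derive flow(i,f) via R0 from blue(i,f)
round 1: derive flow(i,i) via R0 from blue(i,i)
round 1: derive flow(a,e) via R2 from blue(a,g), link(g,e)
round 1: derive flow(a,f) via R2 from blue(a,g), link(g,f)
round 1: derive flow(c,e) via R2 from blue(c,f), link(f,e)
round 1: derive flow(h,e) via R2 from blue(h,g), link(g,e)
round 1: derive flow(h,f) via R2 from blue(h,g), link(g,f)
round 1: derive flow(h,i) via R2 from blue(h,c), link(c,i)
round 2: derive flow(a,c) via R1 from flow(a,f), flow(f,c)
round 2: derive flow(a,h) via R1 from flow(a,g), flow(g,h)
round 2: derive flow(c,c) via R1 from flow(c,f), flow(f,c)
round 2: derive flow(c,i) via R1 from flow(c,e), flow(e,i)
round 2: derive flow(e,e) via R1 from flow(e,i), flow(i,e)
round 2: derive flow(e,f) via R1 from flow(e,i), flow(i,f)
round 2: derive flow(g,a) via R1 from flow(g,h), flow(h,a)
round 2: derive flow(g,c) via R1 from flow(g,h), flow(h,c)
round 2: derive flow(g,e) via R1 from flow(g,h), flow(h,e)
round 2: derive flow(g,f) via R1 from flow(g,h), flow(h,f)
round 2: derive flow(g,g) via R1 from flow(g,h), flow(h,g)
round 2: derive flow(g,i) via R1 from flow(g,h), flow(h,i)
round 2: derive flow(h,h) via R1 from flow(h,g), flow(g,h)
round 2: derive flow(i,c) via R1 from flow(i,f), flow(f,c)
round 3: derive flow(a,a) via R1 from flow(a,g), flow(g,a)
round 3: derive flow(e,c) via R1 from flow(e,f), flow(f,c)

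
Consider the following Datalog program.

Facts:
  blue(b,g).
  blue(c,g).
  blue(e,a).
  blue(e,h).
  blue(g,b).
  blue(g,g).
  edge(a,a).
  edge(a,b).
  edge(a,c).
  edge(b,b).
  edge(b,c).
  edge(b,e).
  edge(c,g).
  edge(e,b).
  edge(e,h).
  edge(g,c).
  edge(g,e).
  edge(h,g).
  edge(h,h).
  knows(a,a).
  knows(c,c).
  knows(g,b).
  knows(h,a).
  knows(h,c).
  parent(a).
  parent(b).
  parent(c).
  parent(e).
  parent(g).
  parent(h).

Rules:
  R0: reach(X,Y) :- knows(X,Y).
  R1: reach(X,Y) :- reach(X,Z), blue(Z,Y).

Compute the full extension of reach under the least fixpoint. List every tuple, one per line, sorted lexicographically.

round 1: derive reach(a,a) via R0 from knows(a,a)
round 1: derive reach(c,c) via R0 from knows(c,c)
round 1: derive reach(g,b) via R0 from knows(g,b)
round 1: derive reach(h,a) via R0 from knows(h,a)
round 1: derive reach(h,c) via R0 from knows(h,c)
round 2: derive reach(c,g) via R1 from reach(c,c), blue(c,g)
round 2: derive reach(g,g) via R1 from reach(g,b), blue(b,g)
round 2: derive reach(h,g) via R1 from reach(h,c), blue(c,g)
round 3: derive reach(c,b) via R1 from reach(c,g), blue(g,b)
round 3: derive reach(h,b) via R1 from reach(h,g), blue(g,b)

reach(a,a)
reach(c,b)
reach(c,c)
reach(c,g)
reach(g,b)
reach(g,g)
reach(h,a)
reach(h,b)
reach(h,c)
reach(h,g)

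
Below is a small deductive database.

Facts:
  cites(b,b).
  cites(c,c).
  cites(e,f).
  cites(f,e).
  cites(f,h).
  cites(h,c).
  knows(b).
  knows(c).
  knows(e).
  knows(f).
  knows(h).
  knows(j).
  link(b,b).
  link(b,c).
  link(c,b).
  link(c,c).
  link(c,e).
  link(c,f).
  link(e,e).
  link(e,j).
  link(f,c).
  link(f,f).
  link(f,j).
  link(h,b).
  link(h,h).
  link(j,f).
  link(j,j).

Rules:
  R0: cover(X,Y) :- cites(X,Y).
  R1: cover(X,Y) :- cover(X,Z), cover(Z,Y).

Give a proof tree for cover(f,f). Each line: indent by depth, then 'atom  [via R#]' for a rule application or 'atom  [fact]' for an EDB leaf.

cover(f,f)  [via R1]
  cover(f,e)  [via R0]
    cites(f,e)  [fact]
  cover(e,f)  [via R0]
    cites(e,f)  [fact]

round 1: derive cover(b,b) via R0 from cites(b,b)
round 1: derive cover(c,c) via R0 from cites(c,c)
round 1: derive cover(e,f) via R0 from cites(e,f)
round 1: derive cover(f,e) via R0 from cites(f,e)
round 1: derive cover(f,h) via R0 from cites(f,h)
round 1: derive cover(h,c) via R0 from cites(h,c)
round 2: derive cover(e,e) via R1 from cover(e,f), cover(f,e)
round 2: derive cover(e,h) via R1 from cover(e,f), cover(f,h)
round 2: derive cover(f,c) via R1 from cover(f,h), cover(h,c)
round 2: derive cover(f,f) via R1 from cover(f,e), cover(e,f)
round 3: derive cover(e,c) via R1 from cover(e,f), cover(f,c)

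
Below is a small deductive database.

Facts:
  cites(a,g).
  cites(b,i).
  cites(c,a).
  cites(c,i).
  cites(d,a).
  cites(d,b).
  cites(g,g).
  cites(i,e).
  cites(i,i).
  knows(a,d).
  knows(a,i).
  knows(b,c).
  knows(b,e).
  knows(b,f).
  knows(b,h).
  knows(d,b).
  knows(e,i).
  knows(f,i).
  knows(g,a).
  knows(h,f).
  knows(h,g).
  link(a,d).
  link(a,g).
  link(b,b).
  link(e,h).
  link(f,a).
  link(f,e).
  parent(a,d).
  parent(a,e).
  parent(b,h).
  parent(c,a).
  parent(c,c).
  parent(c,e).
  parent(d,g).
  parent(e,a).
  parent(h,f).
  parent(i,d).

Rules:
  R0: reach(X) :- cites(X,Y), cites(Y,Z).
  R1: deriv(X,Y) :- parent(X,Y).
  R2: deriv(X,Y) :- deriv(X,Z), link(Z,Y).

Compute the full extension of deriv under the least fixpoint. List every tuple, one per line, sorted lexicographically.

deriv(a,d)
deriv(a,e)
deriv(a,h)
deriv(b,h)
deriv(c,a)
deriv(c,c)
deriv(c,d)
deriv(c,e)
deriv(c,g)
deriv(c,h)
deriv(d,g)
deriv(e,a)
deriv(e,d)
deriv(e,g)
deriv(h,a)
deriv(h,d)
deriv(h,e)
deriv(h,f)
deriv(h,g)
deriv(h,h)
deriv(i,d)

round 1: derive deriv(a,d) via R1 from parent(a,d)
round 1: derive deriv(a,e) via R1 from parent(a,e)
round 1: derive deriv(b,h) via R1 from parent(b,h)
round 1: derive deriv(c,a) via R1 from parent(c,a)
round 1: derive deriv(c,c) via R1 from parent(c,c)
round 1: derive deriv(c,e) via R1 from parent(c,e)
round 1: derive deriv(d,g) via R1 from parent(d,g)
round 1: derive deriv(e,a) via R1 from parent(e,a)
round 1: derive deriv(h,f) via R1 from parent(h,f)
round 1: derive deriv(i,d) via R1 from parent(i,d)
round 2: derive deriv(a,h) via R2 from deriv(a,e), link(e,h)
round 2: derive deriv(c,d) via R2 from deriv(c,a), link(a,d)
round 2: derive deriv(c,g) via R2 from deriv(c,a), link(a,g)
round 2: derive deriv(c,h) via R2 from deriv(c,e), link(e,h)
round 2: derive deriv(e,d) via R2 from deriv(e,a), link(a,d)
round 2: derive deriv(e,g) via R2 from deriv(e,a), link(a,g)
round 2: derive deriv(h,a) via R2 from deriv(h,f), link(f,a)
round 2: derive deriv(h,e) via R2 from deriv(h,f), link(f,e)
round 3: derive deriv(h,d) via R2 from deriv(h,a), link(a,d)
round 3: derive deriv(h,g) via R2 from deriv(h,a), link(a,g)
round 3: derive deriv(h,h) via R2 from deriv(h,e), link(e,h)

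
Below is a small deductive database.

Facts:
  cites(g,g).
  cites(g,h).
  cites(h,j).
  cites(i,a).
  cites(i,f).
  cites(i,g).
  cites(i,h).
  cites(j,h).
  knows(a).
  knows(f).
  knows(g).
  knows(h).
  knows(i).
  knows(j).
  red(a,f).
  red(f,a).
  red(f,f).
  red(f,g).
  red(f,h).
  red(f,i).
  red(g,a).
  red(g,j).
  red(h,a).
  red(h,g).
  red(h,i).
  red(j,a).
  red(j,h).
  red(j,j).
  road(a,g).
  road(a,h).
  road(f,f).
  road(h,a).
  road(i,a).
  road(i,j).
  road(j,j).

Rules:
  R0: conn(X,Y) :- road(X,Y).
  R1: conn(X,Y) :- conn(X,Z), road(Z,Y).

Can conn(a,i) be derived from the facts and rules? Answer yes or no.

round 1: derive conn(a,g) via R0 from road(a,g)
round 1: derive conn(a,h) via R0 from road(a,h)
round 1: derive conn(f,f) via R0 from road(f,f)
round 1: derive conn(h,a) via R0 from road(h,a)
round 1: derive conn(i,a) via R0 from road(i,a)
round 1: derive conn(i,j) via R0 from road(i,j)
round 1: derive conn(j,j) via R0 from road(j,j)
round 2: derive conn(a,a) via R1 from conn(a,h), road(h,a)
round 2: derive conn(h,g) via R1 from conn(h,a), road(a,g)
round 2: derive conn(h,h) via R1 from conn(h,a), road(a,h)
round 2: derive conn(i,g) via R1 from conn(i,a), road(a,g)
round 2: derive conn(i,h) via R1 from conn(i,a), road(a,h)

no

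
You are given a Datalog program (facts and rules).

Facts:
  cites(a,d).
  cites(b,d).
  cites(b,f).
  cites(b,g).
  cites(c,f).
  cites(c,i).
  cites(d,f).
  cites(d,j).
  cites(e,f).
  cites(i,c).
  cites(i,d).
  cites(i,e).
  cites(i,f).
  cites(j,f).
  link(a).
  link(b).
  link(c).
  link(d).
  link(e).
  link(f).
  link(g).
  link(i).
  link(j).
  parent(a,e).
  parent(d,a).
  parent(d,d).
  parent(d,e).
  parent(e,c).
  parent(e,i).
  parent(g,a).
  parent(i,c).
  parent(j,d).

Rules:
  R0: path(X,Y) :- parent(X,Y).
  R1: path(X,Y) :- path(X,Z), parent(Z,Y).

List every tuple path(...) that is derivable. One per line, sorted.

round 1: derive path(a,e) via R0 from parent(a,e)
round 1: derive path(d,a) via R0 from parent(d,a)
round 1: derive path(d,d) via R0 from parent(d,d)
round 1: derive path(d,e) via R0 from parent(d,e)
round 1: derive path(e,c) via R0 from parent(e,c)
round 1: derive path(e,i) via R0 from parent(e,i)
round 1: derive path(g,a) via R0 from parent(g,a)
round 1: derive path(i,c) via R0 from parent(i,c)
round 1: derive path(j,d) via R0 from parent(j,d)
round 2: derive path(a,c) via R1 from path(a,e), parent(e,c)
round 2: derive path(a,i) via R1 from path(a,e), parent(e,i)
round 2: derive path(d,c) via R1 from path(d,e), parent(e,c)
round 2: derive path(d,i) via R1 from path(d,e), parent(e,i)
round 2: derive path(g,e) via R1 from path(g,a), parent(a,e)
round 2: derive path(j,a) via R1 from path(j,d), parent(d,a)
round 2: derive path(j,e) via R1 from path(j,d), parent(d,e)
round 3: derive path(g,c) via R1 from path(g,e), parent(e,c)
round 3: derive path(g,i) via R1 from path(g,e), parent(e,i)
round 3: derive path(j,c) via R1 from path(j,e), parent(e,c)
round 3: derive path(j,i) via R1 from path(j,e), parent(e,i)

path(a,c)
path(a,e)
path(a,i)
path(d,a)
path(d,c)
path(d,d)
path(d,e)
path(d,i)
path(e,c)
path(e,i)
path(g,a)
path(g,c)
path(g,e)
path(g,i)
path(i,c)
path(j,a)
path(j,c)
path(j,d)
path(j,e)
path(j,i)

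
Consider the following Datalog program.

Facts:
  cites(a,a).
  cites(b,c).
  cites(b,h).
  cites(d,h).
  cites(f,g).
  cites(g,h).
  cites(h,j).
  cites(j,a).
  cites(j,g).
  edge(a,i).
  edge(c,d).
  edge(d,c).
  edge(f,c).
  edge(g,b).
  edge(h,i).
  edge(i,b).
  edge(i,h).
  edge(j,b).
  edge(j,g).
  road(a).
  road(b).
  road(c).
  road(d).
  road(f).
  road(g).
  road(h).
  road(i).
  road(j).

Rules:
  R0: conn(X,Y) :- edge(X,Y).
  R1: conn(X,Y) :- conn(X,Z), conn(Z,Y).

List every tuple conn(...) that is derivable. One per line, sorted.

conn(a,b)
conn(a,h)
conn(a,i)
conn(c,c)
conn(c,d)
conn(d,c)
conn(d,d)
conn(f,c)
conn(f,d)
conn(g,b)
conn(h,b)
conn(h,h)
conn(h,i)
conn(i,b)
conn(i,h)
conn(i,i)
conn(j,b)
conn(j,g)

round 1: derive conn(a,i) via R0 from edge(a,i)
round 1: derive conn(c,d) via R0 from edge(c,d)
round 1: derive conn(d,c) via R0 from edge(d,c)
round 1: derive conn(f,c) via R0 from edge(f,c)
round 1: derive conn(g,b) via R0 from edge(g,b)
round 1: derive conn(h,i) via R0 from edge(h,i)
round 1: derive conn(i,b) via R0 from edge(i,b)
round 1: derive conn(i,h) via R0 from edge(i,h)
round 1: derive conn(j,b) via R0 from edge(j,b)
round 1: derive conn(j,g) via R0 from edge(j,g)
round 2: derive conn(a,b) via R1 from conn(a,i), conn(i,b)
round 2: derive conn(a,h) via R1 from conn(a,i), conn(i,h)
round 2: derive conn(c,c) via R1 from conn(c,d), conn(d,c)
round 2: derive conn(d,d) via R1 from conn(d,c), conn(c,d)
round 2: derive conn(f,d) via R1 from conn(f,c), conn(c,d)
round 2: derive conn(h,b) via R1 from conn(h,i), conn(i,b)
round 2: derive conn(h,h) via R1 from conn(h,i), conn(i,h)
round 2: derive conn(i,i) via R1 from conn(i,h), conn(h,i)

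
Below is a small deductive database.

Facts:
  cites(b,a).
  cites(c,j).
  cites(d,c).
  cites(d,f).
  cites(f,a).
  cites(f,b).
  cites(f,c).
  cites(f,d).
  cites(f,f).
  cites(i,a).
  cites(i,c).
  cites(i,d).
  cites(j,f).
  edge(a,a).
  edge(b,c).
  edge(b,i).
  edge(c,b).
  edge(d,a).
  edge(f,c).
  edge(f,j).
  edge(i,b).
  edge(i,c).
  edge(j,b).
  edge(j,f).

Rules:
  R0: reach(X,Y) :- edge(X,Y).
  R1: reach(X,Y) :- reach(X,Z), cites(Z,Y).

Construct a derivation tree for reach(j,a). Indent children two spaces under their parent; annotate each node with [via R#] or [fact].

round 1: derive reach(a,a) via R0 from edge(a,a)
round 1: derive reach(b,c) via R0 from edge(b,c)
round 1: derive reach(b,i) via R0 from edge(b,i)
round 1: derive reach(c,b) via R0 from edge(c,b)
round 1: derive reach(d,a) via R0 from edge(d,a)
round 1: derive reach(f,c) via R0 from edge(f,c)
round 1: derive reach(f,j) via R0 from edge(f,j)
round 1: derive reach(i,b) via R0 from edge(i,b)
round 1: derive reach(i,c) via R0 from edge(i,c)
round 1: derive reach(j,b) via R0 from edge(j,b)
round 1: derive reach(j,f) via R0 from edge(j,f)
round 2: derive reach(b,a) via R1 from reach(b,i), cites(i,a)
round 2: derive reach(b,d) via R1 from reach(b,i), cites(i,d)
round 2: derive reach(b,j) via R1 from reach(b,c), cites(c,j)
round 2: derive reach(c,a) via R1 from reach(c,b), cites(b,a)
round 2: derive reach(f,f) via R1 from reach(f,j), cites(j,f)
round 2: derive reach(i,a) via R1 from reach(i,b), cites(b,a)
round 2: derive reach(i,j) via R1 from reach(i,c), cites(c,j)
round 2: derive reach(j,a) via R1 from reach(j,b), cites(b,a)
round 2: derive reach(j,c) via R1 from reach(j,f), cites(f,c)
round 2: derive reach(j,d) via R1 from reach(j,f), cites(f,d)
round 3: derive reach(b,f) via R1 from reach(b,d), cites(d,f)
round 3: derive reach(f,a) via R1 from reach(f,f), cites(f,a)
round 3: derive reach(f,b) via R1 from reach(f,f), cites(f,b)
round 3: derive reach(f,d) via R1 from reach(f,f), cites(f,d)
round 3: derive reach(i,f) via R1 from reach(i,j), cites(j,f)
round 3: derive reach(j,j) via R1 from reach(j,c), cites(c,j)
round 4: derive reach(b,b) via R1 from reach(b,f), cites(f,b)
round 4: derive reach(i,d) via R1 from reach(i,f), cites(f,d)

reach(j,a)  [via R1]
  reach(j,b)  [via R0]
    edge(j,b)  [fact]
  cites(b,a)  [fact]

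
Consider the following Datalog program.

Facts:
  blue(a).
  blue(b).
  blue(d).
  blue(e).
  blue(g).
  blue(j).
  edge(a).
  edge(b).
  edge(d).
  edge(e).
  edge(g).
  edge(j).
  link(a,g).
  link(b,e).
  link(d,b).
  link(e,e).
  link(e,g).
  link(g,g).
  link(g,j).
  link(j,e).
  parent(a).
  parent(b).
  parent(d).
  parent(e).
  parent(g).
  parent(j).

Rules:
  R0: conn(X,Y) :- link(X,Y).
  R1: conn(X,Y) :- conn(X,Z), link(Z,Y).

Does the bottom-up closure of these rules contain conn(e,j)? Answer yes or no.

round 1: derive conn(a,g) via R0 from link(a,g)
round 1: derive conn(b,e) via R0 from link(b,e)
round 1: derive conn(d,b) via R0 from link(d,b)
round 1: derive conn(e,e) via R0 from link(e,e)
round 1: derive conn(e,g) via R0 from link(e,g)
round 1: derive conn(g,g) via R0 from link(g,g)
round 1: derive conn(g,j) via R0 from link(g,j)
round 1: derive conn(j,e) via R0 from link(j,e)
round 2: derive conn(a,j) via R1 from conn(a,g), link(g,j)
round 2: derive conn(b,g) via R1 from conn(b,e), link(e,g)
round 2: derive conn(d,e) via R1 from conn(d,b), link(b,e)
round 2: derive conn(e,j) via R1 from conn(e,g), link(g,j)
round 2: derive conn(g,e) via R1 from conn(g,j), link(j,e)
round 2: derive conn(j,g) via R1 from conn(j,e), link(e,g)
round 3: derive conn(a,e) via R1 from conn(a,j), link(j,e)
round 3: derive conn(b,j) via R1 from conn(b,g), link(g,j)
round 3: derive conn(d,g) via R1 from conn(d,e), link(e,g)
round 3: derive conn(j,j) via R1 from conn(j,g), link(g,j)
round 4: derive conn(d,j) via R1 from conn(d,g), link(g,j)

yes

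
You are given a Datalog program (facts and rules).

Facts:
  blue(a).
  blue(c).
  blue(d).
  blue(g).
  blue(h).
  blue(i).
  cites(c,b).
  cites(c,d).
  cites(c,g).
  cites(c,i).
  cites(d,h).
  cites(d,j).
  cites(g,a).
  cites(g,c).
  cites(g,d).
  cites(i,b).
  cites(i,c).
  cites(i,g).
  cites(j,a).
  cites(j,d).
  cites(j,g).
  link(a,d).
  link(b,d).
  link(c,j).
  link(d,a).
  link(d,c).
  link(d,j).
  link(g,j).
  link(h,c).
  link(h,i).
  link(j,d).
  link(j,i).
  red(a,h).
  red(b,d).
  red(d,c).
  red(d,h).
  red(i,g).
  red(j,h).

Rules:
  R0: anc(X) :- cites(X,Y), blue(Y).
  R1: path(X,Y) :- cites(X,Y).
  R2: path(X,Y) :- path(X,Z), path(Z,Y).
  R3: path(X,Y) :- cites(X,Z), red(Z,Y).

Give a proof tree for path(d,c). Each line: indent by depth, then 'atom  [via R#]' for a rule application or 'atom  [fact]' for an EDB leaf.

path(d,c)  [via R2]
  path(d,j)  [via R1]
    cites(d,j)  [fact]
  path(j,c)  [via R3]
    cites(j,d)  [fact]
    red(d,c)  [fact]

round 1: derive path(c,b) via R1 from cites(c,b)
round 1: derive path(c,d) via R1 from cites(c,d)
round 1: derive path(c,g) via R1 from cites(c,g)
round 1: derive path(c,i) via R1 from cites(c,i)
round 1: derive path(d,h) via R1 from cites(d,h)
round 1: derive path(d,j) via R1 from cites(d,j)
round 1: derive path(g,a) via R1 from cites(g,a)
round 1: derive path(g,c) via R1 from cites(g,c)
round 1: derive path(g,d) via R1 from cites(g,d)
round 1: derive path(i,b) via R1 from cites(i,b)
round 1: derive path(i,c) via R1 from cites(i,c)
round 1: derive path(i,g) via R1 from cites(i,g)
round 1: derive path(j,a) via R1 from cites(j,a)
round 1: derive path(j,d) via R1 from cites(j,d)
round 1: derive path(j,g) via R1 from cites(j,g)
round 1: derive path(c,c) via R3 from cites(c,d), red(d,c)
round 1: derive path(c,h) via R3 from cites(c,d), red(d,h)
round 1: derive path(g,h) via R3 from cites(g,a), red(a,h)
round 1: derive path(i,d) via R3 from cites(i,b), red(b,d)
round 1: derive path(j,c) via R3 from cites(j,d), red(d,c)
round 1: derive path(j,h) via R3 from cites(j,a), red(a,h)
round 2: derive path(c,a) via R2 from path(c,g), path(g,a)
round 2: derive path(c,j) via R2 from path(c,d), path(d,j)
round 2: derive path(d,a) via R2 from path(d,j), path(j,a)
round 2: derive path(d,c) via R2 from path(d,j), path(j,c)
round 2: derive path(d,d) via R2 from path(d,j), path(j,d)
round 2: derive path(d,g) via R2 from path(d,j), path(j,g)
round 2: derive path(g,b) via R2 from path(g,c), path(c,b)
round 2: derive path(g,g) via R2 from path(g,c), path(c,g)
round 2: derive path(g,i) via R2 from path(g,c), path(c,i)
round 2: derive path(g,j) via R2 from path(g,d), path(d,j)
round 2: derive path(i,a) via R2 from path(i,g), path(g,a)
round 2: derive path(i,h) via R2 from path(i,c), path(c,h)
round 2: derive path(i,i) via R2 from path(i,c), path(c,i)
round 2: derive path(i,j) via R2 from path(i,d), path(d,j)
round 2: derive path(j,b) via R2 from path(j,c), path(c,b)
round 2: derive path(j,i) via R2 from path(j,c), path(c,i)
round 2: derive path(j,j) via R2 from path(j,d), path(d,j)
round 3: derive path(d,b) via R2 from path(d,c), path(c,b)
round 3: derive path(d,i) via R2 from path(d,c), path(c,i)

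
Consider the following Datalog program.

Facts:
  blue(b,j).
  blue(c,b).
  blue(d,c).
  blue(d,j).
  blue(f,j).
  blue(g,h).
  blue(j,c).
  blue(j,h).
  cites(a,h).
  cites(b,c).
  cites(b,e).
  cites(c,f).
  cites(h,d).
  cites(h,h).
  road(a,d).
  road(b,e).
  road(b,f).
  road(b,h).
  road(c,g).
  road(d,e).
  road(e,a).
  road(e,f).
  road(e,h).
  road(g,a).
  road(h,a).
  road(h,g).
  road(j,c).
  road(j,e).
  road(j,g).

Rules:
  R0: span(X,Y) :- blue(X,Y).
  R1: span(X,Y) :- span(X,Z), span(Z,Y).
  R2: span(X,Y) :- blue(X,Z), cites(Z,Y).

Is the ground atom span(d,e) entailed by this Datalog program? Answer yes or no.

yes

round 1: derive span(b,j) via R0 from blue(b,j)
round 1: derive span(c,b) via R0 from blue(c,b)
round 1: derive span(d,c) via R0 from blue(d,c)
round 1: derive span(d,j) via R0 from blue(d,j)
round 1: derive span(f,j) via R0 from blue(f,j)
round 1: derive span(g,h) via R0 from blue(g,h)
round 1: derive span(j,c) via R0 from blue(j,c)
round 1: derive span(j,h) via R0 from blue(j,h)
round 1: derive span(c,c) via R2 from blue(c,b), cites(b,c)
round 1: derive span(c,e) via R2 from blue(c,b), cites(b,e)
round 1: derive span(d,f) via R2 from blue(d,c), cites(c,f)
round 1: derive span(g,d) via R2 from blue(g,h), cites(h,d)
round 1: derive span(j,d) via R2 from blue(j,h), cites(h,d)
round 1: derive span(j,f) via R2 from blue(j,c), cites(c,f)
round 2: derive span(b,c) via R1 from span(b,j), span(j,c)
round 2: derive span(b,d) via R1 from span(b,j), span(j,d)
round 2: derive span(b,f) via R1 from span(b,j), span(j,f)
round 2: derive span(b,h) via R1 from span(b,j), span(j,h)
round 2: derive span(c,j) via R1 from span(c,b), span(b,j)
round 2: derive span(d,b) via R1 from span(d,c), span(c,b)
round 2: derive span(d,d) via R1 from span(d,j), span(j,d)
round 2: derive span(d,e) via R1 from span(d,c), span(c,e)
round 2: derive span(d,h) via R1 from span(d,j), span(j,h)
round 2: derive span(f,c) via R1 from span(f,j), span(j,c)
round 2: derive span(f,d) via R1 from span(f,j), span(j,d)
round 2: derive span(f,f) via R1 from span(f,j), span(j,f)
round 2: derive span(f,h) via R1 from span(f,j), span(j,h)
round 2: derive span(g,c) via R1 from span(g,d), span(d,c)
round 2: derive span(g,f) via R1 from span(g,d), span(d,f)
round 2: derive span(g,j) via R1 from span(g,d), span(d,j)
round 2: derive span(j,b) via R1 from span(j,c), span(c,b)
round 2: derive span(j,e) via R1 from span(j,c), span(c,e)
round 2: derive span(j,j) via R1 from span(j,d), span(d,j)
round 3: derive span(b,b) via R1 from span(b,c), span(c,b)
round 3: derive span(b,e) via R1 from span(b,c), span(c,e)
round 3: derive span(c,d) via R1 from span(c,b), span(b,d)
round 3: derive span(c,f) via R1 from span(c,b), span(b,f)
round 3: derive span(c,h) via R1 from span(c,b), span(b,h)
round 3: derive span(f,b) via R1 from span(f,c), span(c,b)
round 3: derive span(f,e) via R1 from span(f,c), span(c,e)
round 3: derive span(g,b) via R1 from span(g,c), span(c,b)
round 3: derive span(g,e) via R1 from span(g,c), span(c,e)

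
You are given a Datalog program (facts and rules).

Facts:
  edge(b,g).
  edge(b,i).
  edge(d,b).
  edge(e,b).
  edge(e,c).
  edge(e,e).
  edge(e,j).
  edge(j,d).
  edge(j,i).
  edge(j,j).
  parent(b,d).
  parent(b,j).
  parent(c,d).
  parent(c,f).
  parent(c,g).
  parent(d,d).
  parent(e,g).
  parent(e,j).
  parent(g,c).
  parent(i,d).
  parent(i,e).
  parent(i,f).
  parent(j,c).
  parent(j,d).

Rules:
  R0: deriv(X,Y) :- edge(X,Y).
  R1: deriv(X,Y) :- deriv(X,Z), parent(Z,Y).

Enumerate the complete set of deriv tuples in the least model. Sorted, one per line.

round 1: derive deriv(b,g) via R0 from edge(b,g)
round 1: derive deriv(b,i) via R0 from edge(b,i)
round 1: derive deriv(d,b) via R0 from edge(d,b)
round 1: derive deriv(e,b) via R0 from edge(e,b)
round 1: derive deriv(e,c) via R0 from edge(e,c)
round 1: derive deriv(e,e) via R0 from edge(e,e)
round 1: derive deriv(e,j) via R0 from edge(e,j)
round 1: derive deriv(j,d) via R0 from edge(j,d)
round 1: derive deriv(j,i) via R0 from edge(j,i)
round 1: derive deriv(j,j) via R0 from edge(j,j)
round 2: derive deriv(b,c) via R1 from deriv(b,g), parent(g,c)
round 2: derive deriv(b,d) via R1 from deriv(b,i), parent(i,d)
round 2: derive deriv(b,e) via R1 from deriv(b,i), parent(i,e)
round 2: derive deriv(b,f) via R1 from deriv(b,i), parent(i,f)
round 2: derive deriv(d,d) via R1 from deriv(d,b), parent(b,d)
round 2: derive deriv(d,j) via R1 from deriv(d,b), parent(b,j)
round 2: derive deriv(e,d) via R1 from deriv(e,b), parent(b,d)
round 2: derive deriv(e,f) via R1 from deriv(e,c), parent(c,f)
round 2: derive deriv(e,g) via R1 from deriv(e,c), parent(c,g)
round 2: derive deriv(j,c) via R1 from deriv(j,j), parent(j,c)
round 2: derive deriv(j,e) via R1 from deriv(j,i), parent(i,e)
round 2: derive deriv(j,f) via R1 from deriv(j,i), parent(i,f)
round 3: derive deriv(b,j) via R1 from deriv(b,e), parent(e,j)
round 3: derive deriv(d,c) via R1 from deriv(d,j), parent(j,c)
round 3: derive deriv(j,g) via R1 from deriv(j,c), parent(c,g)
round 4: derive deriv(d,f) via R1 from deriv(d,c), parent(c,f)
round 4: derive deriv(d,g) via R1 from deriv(d,c), parent(c,g)

deriv(b,c)
deriv(b,d)
deriv(b,e)
deriv(b,f)
deriv(b,g)
deriv(b,i)
deriv(b,j)
deriv(d,b)
deriv(d,c)
deriv(d,d)
deriv(d,f)
deriv(d,g)
deriv(d,j)
deriv(e,b)
deriv(e,c)
deriv(e,d)
deriv(e,e)
deriv(e,f)
deriv(e,g)
deriv(e,j)
deriv(j,c)
deriv(j,d)
deriv(j,e)
deriv(j,f)
deriv(j,g)
deriv(j,i)
deriv(j,j)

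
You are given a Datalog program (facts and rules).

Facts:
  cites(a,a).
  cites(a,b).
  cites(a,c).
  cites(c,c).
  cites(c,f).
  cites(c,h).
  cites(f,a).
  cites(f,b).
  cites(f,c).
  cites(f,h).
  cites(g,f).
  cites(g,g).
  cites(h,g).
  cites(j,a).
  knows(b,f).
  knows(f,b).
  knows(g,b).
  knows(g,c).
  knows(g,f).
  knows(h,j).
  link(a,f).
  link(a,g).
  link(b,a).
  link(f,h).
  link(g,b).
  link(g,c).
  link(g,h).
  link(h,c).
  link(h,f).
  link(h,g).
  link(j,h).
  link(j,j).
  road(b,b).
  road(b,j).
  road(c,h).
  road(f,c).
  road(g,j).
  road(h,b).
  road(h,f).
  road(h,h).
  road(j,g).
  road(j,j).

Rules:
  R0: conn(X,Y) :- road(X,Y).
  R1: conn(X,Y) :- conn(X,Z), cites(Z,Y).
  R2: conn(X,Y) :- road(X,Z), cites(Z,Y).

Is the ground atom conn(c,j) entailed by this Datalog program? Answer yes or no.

round 1: derive conn(b,b) via R0 from road(b,b)
round 1: derive conn(b,j) via R0 from road(b,j)
round 1: derive conn(c,h) via R0 from road(c,h)
round 1: derive conn(f,c) via R0 from road(f,c)
round 1: derive conn(g,j) via R0 from road(g,j)
round 1: derive conn(h,b) via R0 from road(h,b)
round 1: derive conn(h,f) via R0 from road(h,f)
round 1: derive conn(h,h) via R0 from road(h,h)
round 1: derive conn(j,g) via R0 from road(j,g)
round 1: derive conn(j,j) via R0 from road(j,j)
round 1: derive conn(b,a) via R2 from road(b,j), cites(j,a)
round 1: derive conn(c,g) via R2 from road(c,h), cites(h,g)
round 1: derive conn(f,f) via R2 from road(f,c), cites(c,f)
round 1: derive conn(f,h) via R2 from road(f,c), cites(c,h)
round 1: derive conn(g,a) via R2 from road(g,j), cites(j,a)
round 1: derive conn(h,a) via R2 from road(h,f), cites(f,a)
round 1: derive conn(h,c) via R2 from road(h,f), cites(f,c)
round 1: derive conn(h,g) via R2 from road(h,h), cites(h,g)
round 1: derive conn(j,a) via R2 from road(j,j), cites(j,a)
round 1: derive conn(j,f) via R2 from road(j,g), cites(g,f)
round 2: derive conn(b,c) via R1 from conn(b,a), cites(a,c)
round 2: derive conn(c,f) via R1 from conn(c,g), cites(g,f)
round 2: derive conn(f,a) via R1 from conn(f,f), cites(f,a)
round 2: derive conn(f,b) via R1 from conn(f,f), cites(f,b)
round 2: derive conn(f,g) via R1 from conn(f,h), cites(h,g)
round 2: derive conn(g,b) via R1 from conn(g,a), cites(a,b)
round 2: derive conn(g,c) via R1 from conn(g,a), cites(a,c)
round 2: derive conn(j,b) via R1 from conn(j,a), cites(a,b)
round 2: derive conn(j,c) via R1 from conn(j,a), cites(a,c)
round 2: derive conn(j,h) via R1 from conn(j,f), cites(f,h)
round 3: derive conn(b,f) via R1 from conn(b,c), cites(c,f)
round 3: derive conn(b,h) via R1 from conn(b,c), cites(c,h)
round 3: derive conn(c,a) via R1 from conn(c,f), cites(f,a)
round 3: derive conn(c,b) via R1 from conn(c,f), cites(f,b)
round 3: derive conn(c,c) via R1 from conn(c,f), cites(f,c)
round 3: derive conn(g,f) via R1 from conn(g,c), cites(c,f)
round 3: derive conn(g,h) via R1 from conn(g,c), cites(c,h)
round 4: derive conn(b,g) via R1 from conn(b,h), cites(h,g)
round 4: derive conn(g,g) via R1 from conn(g,h), cites(h,g)

no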